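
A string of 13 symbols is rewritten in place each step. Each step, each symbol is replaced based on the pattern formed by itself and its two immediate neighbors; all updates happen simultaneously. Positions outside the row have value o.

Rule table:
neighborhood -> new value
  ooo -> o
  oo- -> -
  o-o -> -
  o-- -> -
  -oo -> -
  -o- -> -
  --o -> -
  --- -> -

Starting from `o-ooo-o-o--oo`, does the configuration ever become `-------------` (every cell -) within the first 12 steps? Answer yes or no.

---o--------o
-------------
all cells are - at step 2

yes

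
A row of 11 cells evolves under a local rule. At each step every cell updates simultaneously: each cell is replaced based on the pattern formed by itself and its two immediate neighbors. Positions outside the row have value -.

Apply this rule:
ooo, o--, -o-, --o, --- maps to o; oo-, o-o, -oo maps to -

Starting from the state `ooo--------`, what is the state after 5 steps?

--oooo--ooo

-o-oooooooo
oo--oooooo-
--oo-oooo-o
oo----oo--o
--oooo--ooo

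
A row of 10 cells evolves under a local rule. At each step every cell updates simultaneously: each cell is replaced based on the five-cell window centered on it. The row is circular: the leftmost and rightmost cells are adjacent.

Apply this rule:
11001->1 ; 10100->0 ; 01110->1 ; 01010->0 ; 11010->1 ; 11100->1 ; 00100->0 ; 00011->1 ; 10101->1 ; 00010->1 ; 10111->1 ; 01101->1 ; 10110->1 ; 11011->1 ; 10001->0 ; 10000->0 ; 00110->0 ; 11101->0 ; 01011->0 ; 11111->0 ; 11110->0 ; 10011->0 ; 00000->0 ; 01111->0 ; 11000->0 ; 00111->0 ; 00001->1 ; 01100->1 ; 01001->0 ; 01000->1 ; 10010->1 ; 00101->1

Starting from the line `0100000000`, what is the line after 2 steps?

1101000110

1010000001
1101000110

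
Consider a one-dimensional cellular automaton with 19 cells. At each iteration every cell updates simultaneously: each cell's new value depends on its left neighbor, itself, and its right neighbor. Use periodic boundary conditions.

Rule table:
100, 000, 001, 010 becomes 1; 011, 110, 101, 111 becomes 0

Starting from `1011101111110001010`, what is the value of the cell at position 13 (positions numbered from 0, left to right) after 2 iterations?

0

1000000000001111010
1111111111110000010
position 13 holds 0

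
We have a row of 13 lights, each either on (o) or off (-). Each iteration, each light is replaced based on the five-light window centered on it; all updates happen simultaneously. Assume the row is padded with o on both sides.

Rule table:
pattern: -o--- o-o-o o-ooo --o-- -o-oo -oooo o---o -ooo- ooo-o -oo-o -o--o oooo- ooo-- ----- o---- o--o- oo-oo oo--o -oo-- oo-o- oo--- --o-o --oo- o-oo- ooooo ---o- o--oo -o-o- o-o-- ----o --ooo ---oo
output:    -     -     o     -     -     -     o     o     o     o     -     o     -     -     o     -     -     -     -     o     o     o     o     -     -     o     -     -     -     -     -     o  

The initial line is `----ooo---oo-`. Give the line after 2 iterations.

ooo----o--oo-

oo-o-o-ooooo-
ooo----o--oo-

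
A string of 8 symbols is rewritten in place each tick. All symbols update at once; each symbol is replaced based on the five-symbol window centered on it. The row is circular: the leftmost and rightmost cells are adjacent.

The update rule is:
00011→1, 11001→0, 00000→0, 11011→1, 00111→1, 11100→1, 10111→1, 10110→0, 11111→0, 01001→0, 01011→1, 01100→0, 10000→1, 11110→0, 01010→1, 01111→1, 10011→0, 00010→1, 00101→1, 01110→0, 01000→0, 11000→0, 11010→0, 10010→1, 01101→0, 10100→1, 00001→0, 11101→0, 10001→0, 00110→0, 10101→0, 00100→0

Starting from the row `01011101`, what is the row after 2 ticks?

10110000
11000101

11000101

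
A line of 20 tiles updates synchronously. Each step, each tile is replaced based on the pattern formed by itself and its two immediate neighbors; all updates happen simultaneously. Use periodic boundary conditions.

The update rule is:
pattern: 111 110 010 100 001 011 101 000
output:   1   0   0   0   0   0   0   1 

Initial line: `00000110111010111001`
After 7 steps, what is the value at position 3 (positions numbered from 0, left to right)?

01110000010000010000
00100111000111000111
00000010010010010010
11111000000000000000
01110011111111111110
00100001111111111100
10001100111111111001
position 3 holds 0

0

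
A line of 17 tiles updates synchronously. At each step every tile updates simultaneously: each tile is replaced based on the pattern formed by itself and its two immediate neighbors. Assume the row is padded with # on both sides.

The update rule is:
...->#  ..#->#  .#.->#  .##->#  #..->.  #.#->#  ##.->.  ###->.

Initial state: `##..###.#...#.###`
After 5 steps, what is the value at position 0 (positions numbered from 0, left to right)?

...##..##.#####..
.###..##.##.....#
##...##.##..#####
...###.##..##....
.###..##..##..###
position 0 holds .

.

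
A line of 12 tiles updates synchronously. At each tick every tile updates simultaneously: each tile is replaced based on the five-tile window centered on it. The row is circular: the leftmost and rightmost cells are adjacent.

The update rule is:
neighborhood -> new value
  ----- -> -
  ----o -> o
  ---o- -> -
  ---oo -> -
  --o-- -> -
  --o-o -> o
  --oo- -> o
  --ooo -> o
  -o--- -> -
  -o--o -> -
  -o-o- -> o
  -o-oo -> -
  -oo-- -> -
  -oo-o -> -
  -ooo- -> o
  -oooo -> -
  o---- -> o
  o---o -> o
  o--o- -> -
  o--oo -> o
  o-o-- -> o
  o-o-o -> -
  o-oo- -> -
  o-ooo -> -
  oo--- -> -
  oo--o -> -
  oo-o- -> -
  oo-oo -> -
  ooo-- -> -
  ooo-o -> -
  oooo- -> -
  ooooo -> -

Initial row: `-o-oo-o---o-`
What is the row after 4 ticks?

-o----o-o---
---oo-ooo-oo
-o-o---o----
-ooo-o---o-o

-ooo-o---o-o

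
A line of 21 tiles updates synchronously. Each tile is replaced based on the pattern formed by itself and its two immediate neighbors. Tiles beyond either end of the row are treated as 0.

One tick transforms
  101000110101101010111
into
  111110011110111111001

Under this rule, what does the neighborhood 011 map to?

0

At position 6 the neighborhood is 011; the next row has 0 there.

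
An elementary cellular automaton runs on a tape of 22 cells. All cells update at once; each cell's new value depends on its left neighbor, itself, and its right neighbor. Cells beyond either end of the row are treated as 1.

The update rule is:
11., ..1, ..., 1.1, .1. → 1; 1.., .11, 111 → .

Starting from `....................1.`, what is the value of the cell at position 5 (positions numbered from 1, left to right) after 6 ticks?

.

.111111111111111111111
1.....................
1.11111111111111111111
11....................
.1.1111111111111111111
111...................
position 5 holds .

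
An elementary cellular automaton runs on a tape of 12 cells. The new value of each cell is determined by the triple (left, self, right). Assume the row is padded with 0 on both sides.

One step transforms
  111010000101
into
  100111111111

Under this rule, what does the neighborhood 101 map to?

At position 3 the neighborhood is 101; the next row has 1 there.

1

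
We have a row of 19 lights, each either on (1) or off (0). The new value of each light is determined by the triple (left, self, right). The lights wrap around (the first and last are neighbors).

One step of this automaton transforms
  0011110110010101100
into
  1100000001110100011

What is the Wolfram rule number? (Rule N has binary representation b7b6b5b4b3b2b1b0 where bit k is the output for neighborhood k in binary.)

position 3: 111 → 0  (bit 7 = 0)
position 5: 110 → 0  (bit 6 = 0)
position 6: 101 → 0  (bit 5 = 0)
position 9: 100 → 1  (bit 4 = 1)
position 2: 011 → 0  (bit 3 = 0)
position 11: 010 → 1  (bit 2 = 1)
position 1: 001 → 1  (bit 1 = 1)
position 0: 000 → 1  (bit 0 = 1)
bits b7..b0 = 00010111 = 23

23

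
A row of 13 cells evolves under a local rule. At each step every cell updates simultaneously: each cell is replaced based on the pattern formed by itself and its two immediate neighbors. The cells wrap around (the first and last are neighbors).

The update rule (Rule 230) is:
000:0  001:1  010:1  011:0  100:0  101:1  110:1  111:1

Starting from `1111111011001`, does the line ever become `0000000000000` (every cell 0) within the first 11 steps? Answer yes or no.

step 1: 1111111101010
step 2: 0111111111111
step 3: 1011111111111
step 4: 1101111111111
step 5: 1110111111111
step 6: 1111011111111
step 7: 1111101111111
step 8: 1111110111111
step 9: 1111111011111
step 10: 1111111101111
step 11: 1111111110111
step 11 is 1111111110111, still not uniform 0

no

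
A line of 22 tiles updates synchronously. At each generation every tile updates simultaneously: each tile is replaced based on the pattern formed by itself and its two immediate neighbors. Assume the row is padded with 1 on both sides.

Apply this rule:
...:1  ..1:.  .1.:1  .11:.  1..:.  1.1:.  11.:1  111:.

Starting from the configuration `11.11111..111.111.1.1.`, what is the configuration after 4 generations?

generation 1: .1.....1....1...1.1.1.
generation 2: .1.111.1.11.1.1.1.1.1.
generation 3: .1...1.1..1.1.1.1.1.1.
generation 4: .1.1.1.1..1.1.1.1.1.1.

.1.1.1.1..1.1.1.1.1.1.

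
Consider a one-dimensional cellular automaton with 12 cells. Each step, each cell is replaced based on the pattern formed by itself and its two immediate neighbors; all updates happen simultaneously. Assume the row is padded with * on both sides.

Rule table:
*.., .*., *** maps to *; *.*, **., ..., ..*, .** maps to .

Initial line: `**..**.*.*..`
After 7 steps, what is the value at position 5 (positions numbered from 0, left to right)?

*.*....*.**.
..**...*....
*...*..**...
.*..**...*..
.**...*..**.
...*..**....
*..**...*...
position 5 holds .

.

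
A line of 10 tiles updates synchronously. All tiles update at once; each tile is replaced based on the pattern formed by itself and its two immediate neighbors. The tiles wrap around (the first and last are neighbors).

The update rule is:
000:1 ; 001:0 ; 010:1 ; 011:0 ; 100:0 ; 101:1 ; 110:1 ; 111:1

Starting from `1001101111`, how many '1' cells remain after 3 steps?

step 1: 1000110111
step 2: 1010011011
step 3: 1110001101
count of 1: 6

6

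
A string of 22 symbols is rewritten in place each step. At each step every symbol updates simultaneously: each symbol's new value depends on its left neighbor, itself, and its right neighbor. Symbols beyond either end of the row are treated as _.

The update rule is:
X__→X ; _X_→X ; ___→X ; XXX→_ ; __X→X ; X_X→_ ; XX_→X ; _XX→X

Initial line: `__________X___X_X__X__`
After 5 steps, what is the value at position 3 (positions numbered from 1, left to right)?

XXXXXXXXXXXXXXX_XXXXXX
X_____________X_X____X
XXXXXXXXXXXXXXX_XXXXXX  (repeats step 1; period 2)
step 5: XXXXXXXXXXXXXXX_XXXXXX
position 3 holds X

X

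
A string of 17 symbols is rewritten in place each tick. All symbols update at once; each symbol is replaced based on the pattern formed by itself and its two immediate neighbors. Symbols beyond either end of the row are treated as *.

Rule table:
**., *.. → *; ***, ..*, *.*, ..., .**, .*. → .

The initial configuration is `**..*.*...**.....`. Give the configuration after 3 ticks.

tick 1: .**....*...**....
tick 2: ..**....*...**...
tick 3: *..**....*...**..

*..**....*...**..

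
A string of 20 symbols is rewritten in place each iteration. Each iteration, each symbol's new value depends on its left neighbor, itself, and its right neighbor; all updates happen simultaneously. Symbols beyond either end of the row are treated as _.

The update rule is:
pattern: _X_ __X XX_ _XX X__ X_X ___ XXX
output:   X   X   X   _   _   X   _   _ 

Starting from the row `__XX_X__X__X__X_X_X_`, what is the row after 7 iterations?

X__XXX_XXXX_XXX__XX_

iteration 1: _X_XXX_XX_XX_XXXXXX_
iteration 2: XXX__XX_XX_XX_____X_
iteration 3: __X_X_XX_XX_X____XX_
iteration 4: _XXXXX_XX_XXX___X_X_
iteration 5: X____XX_XX__X__XXXX_
iteration 6: X___X_XX_X_XX_X___X_
iteration 7: X__XXX_XXXX_XXX__XX_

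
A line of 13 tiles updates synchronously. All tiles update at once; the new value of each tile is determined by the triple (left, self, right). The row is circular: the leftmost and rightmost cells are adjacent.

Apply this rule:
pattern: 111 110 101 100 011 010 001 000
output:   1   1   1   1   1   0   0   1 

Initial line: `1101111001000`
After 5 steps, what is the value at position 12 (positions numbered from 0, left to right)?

step 1: 1111111100110
step 2: 1111111110111
step 3: 1111111111111
step 4: 1111111111111  (fixed point — unchanged through step 5)
position 12 holds 1

1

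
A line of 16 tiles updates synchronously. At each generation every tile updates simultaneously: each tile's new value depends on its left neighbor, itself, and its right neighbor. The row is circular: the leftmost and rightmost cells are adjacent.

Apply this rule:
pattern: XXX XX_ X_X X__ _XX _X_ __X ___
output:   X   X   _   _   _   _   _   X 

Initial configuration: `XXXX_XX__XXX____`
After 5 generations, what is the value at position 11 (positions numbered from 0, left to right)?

X

generation 1: _XXX__X___XX_XX_
generation 2: __XX____X__X__X_
generation 3: X__X_XX_________
generation 4: ______X_XXXXXXX_
generation 5: XXXXX____XXXXXX_
position 11 holds X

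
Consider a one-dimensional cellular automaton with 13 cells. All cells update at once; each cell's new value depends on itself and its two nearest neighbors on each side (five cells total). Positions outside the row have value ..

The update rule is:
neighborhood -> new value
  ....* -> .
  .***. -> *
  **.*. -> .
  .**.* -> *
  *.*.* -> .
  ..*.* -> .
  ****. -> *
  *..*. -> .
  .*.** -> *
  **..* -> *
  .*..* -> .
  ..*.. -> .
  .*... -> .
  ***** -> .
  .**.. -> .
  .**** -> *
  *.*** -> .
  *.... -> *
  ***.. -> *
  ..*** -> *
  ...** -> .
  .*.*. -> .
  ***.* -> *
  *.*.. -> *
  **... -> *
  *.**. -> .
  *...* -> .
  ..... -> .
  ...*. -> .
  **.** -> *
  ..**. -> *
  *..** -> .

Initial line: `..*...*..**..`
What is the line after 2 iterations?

.........*.**
..........*..

..........*..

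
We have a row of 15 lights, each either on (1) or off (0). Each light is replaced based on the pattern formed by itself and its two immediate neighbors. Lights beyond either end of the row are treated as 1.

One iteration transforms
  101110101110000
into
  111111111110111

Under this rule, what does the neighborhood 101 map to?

1

At position 1 the neighborhood is 101; the next row has 1 there.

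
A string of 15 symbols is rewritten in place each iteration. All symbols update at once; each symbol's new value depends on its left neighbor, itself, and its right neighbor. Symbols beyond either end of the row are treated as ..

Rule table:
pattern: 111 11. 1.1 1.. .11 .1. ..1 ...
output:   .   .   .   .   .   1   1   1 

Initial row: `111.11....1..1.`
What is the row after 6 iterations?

111111111......

.......1111.11.
1111111........
........1111111
11111111.......
.........111111
111111111......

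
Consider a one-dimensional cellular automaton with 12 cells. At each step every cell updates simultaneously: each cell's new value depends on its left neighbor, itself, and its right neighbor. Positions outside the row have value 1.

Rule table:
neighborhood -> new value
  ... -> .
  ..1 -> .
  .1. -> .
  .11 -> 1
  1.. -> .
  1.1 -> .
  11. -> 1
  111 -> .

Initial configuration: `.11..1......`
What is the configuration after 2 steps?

.11.........

.11.........
.11.........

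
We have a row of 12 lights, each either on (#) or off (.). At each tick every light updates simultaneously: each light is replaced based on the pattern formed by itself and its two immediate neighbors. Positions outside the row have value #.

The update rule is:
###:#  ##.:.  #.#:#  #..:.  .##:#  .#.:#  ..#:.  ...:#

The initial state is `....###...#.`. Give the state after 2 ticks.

.##.##..#.##
##.##...####

##.##...####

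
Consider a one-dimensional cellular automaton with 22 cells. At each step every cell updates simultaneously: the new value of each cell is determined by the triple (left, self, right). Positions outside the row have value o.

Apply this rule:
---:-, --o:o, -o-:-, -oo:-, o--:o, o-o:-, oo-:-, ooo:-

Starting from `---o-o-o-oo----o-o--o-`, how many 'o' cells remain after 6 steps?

step 1: o-o--------o--o---oo--
step 2: ---o------o-oo-o-o--oo
step 3: o-o-o----o--------oo--
step 4: -----o--o-o------o--oo
step 5: o---o-oo---o----o-oo--
step 6: -o-o----o-o-o--o----oo
count of o: 8

8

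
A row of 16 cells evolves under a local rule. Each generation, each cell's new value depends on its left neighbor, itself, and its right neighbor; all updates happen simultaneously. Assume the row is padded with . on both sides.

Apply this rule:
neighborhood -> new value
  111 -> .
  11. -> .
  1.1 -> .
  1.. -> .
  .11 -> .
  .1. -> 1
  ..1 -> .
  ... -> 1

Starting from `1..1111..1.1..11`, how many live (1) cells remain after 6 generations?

generation 1: 1........1.1....
generation 2: 1.111111.1.1.111
generation 3: 1........1.1....  (repeats generation 1; period 2)
generation 6: 1.111111.1.1.111
count of 1: 12

12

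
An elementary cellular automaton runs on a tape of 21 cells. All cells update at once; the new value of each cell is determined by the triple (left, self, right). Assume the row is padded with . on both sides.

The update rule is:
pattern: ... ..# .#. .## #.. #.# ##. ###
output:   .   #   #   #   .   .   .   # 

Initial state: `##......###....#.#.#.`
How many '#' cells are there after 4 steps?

9

#......###....##.#.#.
#.....###....##..#.#.
#....###....##..##.#.
#...###....##..##..#.
count of #: 9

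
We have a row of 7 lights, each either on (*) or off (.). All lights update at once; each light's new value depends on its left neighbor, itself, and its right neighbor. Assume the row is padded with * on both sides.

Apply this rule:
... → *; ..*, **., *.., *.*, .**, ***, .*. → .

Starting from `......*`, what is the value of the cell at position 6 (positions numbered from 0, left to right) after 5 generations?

.****..
.......
.*****.
.......  (repeats generation 2; period 2)
generation 5: .*****.
position 6 holds .

.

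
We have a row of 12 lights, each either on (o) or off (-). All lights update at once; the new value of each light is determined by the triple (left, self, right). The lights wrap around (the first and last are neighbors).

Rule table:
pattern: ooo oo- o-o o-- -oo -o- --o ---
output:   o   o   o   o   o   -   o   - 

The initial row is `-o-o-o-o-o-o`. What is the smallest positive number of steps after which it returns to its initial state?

2

step 1: o-o-o-o-o-o-
step 2: -o-o-o-o-o-o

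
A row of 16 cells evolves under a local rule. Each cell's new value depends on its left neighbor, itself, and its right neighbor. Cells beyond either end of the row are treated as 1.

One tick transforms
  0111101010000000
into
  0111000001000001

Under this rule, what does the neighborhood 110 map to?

0

At position 4 the neighborhood is 110; the next row has 0 there.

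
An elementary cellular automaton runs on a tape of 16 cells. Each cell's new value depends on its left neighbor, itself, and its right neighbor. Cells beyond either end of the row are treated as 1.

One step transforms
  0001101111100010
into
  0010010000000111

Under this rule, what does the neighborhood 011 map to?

At position 3 the neighborhood is 011; the next row has 0 there.

0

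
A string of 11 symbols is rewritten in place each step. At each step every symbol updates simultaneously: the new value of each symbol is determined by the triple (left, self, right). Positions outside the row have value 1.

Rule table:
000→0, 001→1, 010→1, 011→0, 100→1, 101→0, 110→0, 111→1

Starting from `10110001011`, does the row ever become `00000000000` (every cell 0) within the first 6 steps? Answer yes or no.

00001011001
10011000110
01100101000
00011101101
10101000000
00101100001
step 6 is 00101100001, still not uniform 0

no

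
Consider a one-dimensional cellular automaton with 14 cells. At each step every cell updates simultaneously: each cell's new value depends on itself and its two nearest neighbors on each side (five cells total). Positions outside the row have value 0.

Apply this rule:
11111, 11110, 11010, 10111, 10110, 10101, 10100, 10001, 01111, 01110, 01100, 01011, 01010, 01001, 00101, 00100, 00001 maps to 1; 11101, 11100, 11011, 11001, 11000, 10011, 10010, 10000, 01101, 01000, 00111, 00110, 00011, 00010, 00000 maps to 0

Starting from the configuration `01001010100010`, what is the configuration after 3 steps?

00100110011100

01101111101010
00001111011110
00100110011100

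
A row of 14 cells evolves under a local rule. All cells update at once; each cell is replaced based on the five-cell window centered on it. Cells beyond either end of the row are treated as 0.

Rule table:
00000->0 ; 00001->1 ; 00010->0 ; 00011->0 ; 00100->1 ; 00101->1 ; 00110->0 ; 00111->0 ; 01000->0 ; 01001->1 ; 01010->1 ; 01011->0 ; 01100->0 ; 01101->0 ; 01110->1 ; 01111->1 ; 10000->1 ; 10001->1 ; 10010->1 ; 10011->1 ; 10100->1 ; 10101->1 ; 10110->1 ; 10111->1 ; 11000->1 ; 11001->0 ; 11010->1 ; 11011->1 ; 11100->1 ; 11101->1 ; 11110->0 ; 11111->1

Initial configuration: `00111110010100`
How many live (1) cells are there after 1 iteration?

10011010111101
count of 1: 9

9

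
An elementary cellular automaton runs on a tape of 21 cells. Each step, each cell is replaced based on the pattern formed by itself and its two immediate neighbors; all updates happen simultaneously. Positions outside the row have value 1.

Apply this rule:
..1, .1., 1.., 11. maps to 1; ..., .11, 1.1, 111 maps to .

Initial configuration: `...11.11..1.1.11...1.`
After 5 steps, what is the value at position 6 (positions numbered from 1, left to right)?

step 1: 1.1.1..1111.1..11.11.
step 2: 1.1.111...1.111.1..1.
step 3: 1.1...11.11...1.1111.
step 4: 1.11.1.1..11.11....1.
step 5: 1..1.1.111.1..11..11.
position 6 holds 1

1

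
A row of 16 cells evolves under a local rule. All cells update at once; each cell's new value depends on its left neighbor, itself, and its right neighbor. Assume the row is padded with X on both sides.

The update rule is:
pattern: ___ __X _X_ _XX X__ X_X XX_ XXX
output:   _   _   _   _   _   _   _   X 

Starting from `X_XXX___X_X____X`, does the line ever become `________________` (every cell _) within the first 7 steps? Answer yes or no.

step 1: ___X____________
step 2: ________________
all cells are _ at step 2

yes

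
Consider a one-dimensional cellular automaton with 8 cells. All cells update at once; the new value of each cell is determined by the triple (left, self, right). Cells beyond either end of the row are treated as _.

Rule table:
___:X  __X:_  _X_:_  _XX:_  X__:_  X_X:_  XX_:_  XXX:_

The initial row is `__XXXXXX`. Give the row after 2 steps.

__XXXXXX

X_______
__XXXXXX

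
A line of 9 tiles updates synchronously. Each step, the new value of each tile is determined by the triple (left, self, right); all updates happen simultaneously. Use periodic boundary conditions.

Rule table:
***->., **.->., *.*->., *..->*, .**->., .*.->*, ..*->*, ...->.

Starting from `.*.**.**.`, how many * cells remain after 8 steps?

**......*
..*....*.
.***..***
....**...
...*..*..
..******.
.*......*
.**....**
count of *: 4

4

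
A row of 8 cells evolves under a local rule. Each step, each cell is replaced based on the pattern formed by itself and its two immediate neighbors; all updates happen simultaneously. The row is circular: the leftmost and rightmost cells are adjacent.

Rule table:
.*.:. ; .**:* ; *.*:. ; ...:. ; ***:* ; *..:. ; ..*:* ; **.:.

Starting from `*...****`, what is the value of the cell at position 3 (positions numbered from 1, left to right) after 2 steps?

*

...*****
..*****.
position 3 holds *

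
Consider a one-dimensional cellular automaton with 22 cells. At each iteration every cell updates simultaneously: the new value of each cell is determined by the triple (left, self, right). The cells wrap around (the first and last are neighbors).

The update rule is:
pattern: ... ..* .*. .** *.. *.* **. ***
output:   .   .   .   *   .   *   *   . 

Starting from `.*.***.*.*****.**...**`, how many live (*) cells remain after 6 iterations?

2

*.**.**.**...****...**
**********...*..*...*.
*........*...........*
*....................*
*....................*  (fixed point — unchanged through iteration 6)
count of *: 2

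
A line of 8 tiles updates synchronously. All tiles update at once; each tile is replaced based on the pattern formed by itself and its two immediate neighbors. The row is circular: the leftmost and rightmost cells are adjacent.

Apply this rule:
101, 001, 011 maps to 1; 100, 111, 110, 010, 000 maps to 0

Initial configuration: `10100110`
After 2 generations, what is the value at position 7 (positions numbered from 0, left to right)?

0

01001101
10011010
position 7 holds 0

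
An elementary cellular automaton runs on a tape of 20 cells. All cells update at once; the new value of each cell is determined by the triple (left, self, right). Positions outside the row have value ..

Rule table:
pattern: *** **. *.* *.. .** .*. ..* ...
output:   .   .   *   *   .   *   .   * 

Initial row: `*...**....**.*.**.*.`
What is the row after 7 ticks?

...***...***.*******

***...***...***..***
...**....**....*....
**...***...***.*****
..**....**....*.....
*...***...***.******
***....**....*......
...***...***.*******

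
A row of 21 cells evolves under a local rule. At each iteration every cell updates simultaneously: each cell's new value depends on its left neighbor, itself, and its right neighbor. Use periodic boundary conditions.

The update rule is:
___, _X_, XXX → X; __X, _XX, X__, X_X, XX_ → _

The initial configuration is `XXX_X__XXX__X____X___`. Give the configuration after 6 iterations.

_X__X___X___X_XX_X_X_
_X__X_X_X_X_X____X_X_
_X__X_X_X_X_X_XX_X_X_
_X__X_X_X_X_X____X_X_  (repeats iteration 2; period 2)
iteration 6: _X__X_X_X_X_X____X_X_

_X__X_X_X_X_X____X_X_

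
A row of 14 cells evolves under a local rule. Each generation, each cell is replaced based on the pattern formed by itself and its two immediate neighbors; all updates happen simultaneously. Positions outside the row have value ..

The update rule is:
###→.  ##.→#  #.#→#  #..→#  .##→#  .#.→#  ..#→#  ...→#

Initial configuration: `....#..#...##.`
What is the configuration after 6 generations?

#............#

##############
#............#
##############  (repeats generation 1; period 2)
generation 6: #............#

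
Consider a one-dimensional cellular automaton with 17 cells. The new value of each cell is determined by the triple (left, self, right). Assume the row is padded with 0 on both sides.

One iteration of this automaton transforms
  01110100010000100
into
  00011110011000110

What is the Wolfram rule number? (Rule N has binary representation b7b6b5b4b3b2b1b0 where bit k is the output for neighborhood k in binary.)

116

position 2: 111 → 0  (bit 7 = 0)
position 3: 110 → 1  (bit 6 = 1)
position 4: 101 → 1  (bit 5 = 1)
position 6: 100 → 1  (bit 4 = 1)
position 1: 011 → 0  (bit 3 = 0)
position 5: 010 → 1  (bit 2 = 1)
position 0: 001 → 0  (bit 1 = 0)
position 7: 000 → 0  (bit 0 = 0)
bits b7..b0 = 01110100 = 116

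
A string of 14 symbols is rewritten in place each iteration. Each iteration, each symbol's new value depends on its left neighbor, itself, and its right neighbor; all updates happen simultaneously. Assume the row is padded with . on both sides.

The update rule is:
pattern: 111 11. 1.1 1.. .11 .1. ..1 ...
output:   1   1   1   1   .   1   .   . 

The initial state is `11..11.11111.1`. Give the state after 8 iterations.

........11..11

.11..11.111111
..11..11.11111
...11..11.1111
....11..11.111
.....11..11.11
......11..11.1
.......11..111
........11..11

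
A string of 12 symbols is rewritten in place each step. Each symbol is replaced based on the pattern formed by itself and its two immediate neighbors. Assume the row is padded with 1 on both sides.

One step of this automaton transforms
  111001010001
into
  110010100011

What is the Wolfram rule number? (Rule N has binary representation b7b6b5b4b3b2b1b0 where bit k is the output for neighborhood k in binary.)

170

position 0: 111 → 1  (bit 7 = 1)
position 2: 110 → 0  (bit 6 = 0)
position 6: 101 → 1  (bit 5 = 1)
position 3: 100 → 0  (bit 4 = 0)
position 11: 011 → 1  (bit 3 = 1)
position 5: 010 → 0  (bit 2 = 0)
position 4: 001 → 1  (bit 1 = 1)
position 9: 000 → 0  (bit 0 = 0)
bits b7..b0 = 10101010 = 170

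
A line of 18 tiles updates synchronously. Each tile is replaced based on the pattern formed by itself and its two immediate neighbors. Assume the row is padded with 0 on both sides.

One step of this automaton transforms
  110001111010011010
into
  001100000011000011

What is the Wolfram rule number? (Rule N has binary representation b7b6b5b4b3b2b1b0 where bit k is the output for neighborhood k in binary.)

21

position 6: 111 → 0  (bit 7 = 0)
position 1: 110 → 0  (bit 6 = 0)
position 9: 101 → 0  (bit 5 = 0)
position 2: 100 → 1  (bit 4 = 1)
position 0: 011 → 0  (bit 3 = 0)
position 10: 010 → 1  (bit 2 = 1)
position 4: 001 → 0  (bit 1 = 0)
position 3: 000 → 1  (bit 0 = 1)
bits b7..b0 = 00010101 = 21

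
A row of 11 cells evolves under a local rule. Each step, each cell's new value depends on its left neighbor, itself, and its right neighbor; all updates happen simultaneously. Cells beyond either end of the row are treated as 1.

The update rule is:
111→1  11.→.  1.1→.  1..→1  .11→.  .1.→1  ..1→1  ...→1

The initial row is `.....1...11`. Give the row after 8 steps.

111111111.1
11111111...
1111111.111
111111...11
11111.111.1
1111...1...
111.1111111
11...111111

11...111111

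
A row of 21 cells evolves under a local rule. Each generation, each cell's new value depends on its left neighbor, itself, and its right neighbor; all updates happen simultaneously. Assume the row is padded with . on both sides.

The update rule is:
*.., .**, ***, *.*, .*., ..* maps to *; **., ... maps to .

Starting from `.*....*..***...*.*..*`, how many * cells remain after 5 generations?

18

generation 1: ***..******.*.*******
generation 2: **.*******.*********.
generation 3: *.*******.*********.*
generation 4: ********.*********.**
generation 5: *******.*********.**.
count of *: 18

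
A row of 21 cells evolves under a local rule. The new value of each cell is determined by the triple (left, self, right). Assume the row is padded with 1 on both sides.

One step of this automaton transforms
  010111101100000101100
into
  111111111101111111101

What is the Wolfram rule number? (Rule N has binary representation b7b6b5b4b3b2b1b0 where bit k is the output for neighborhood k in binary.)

239

position 4: 111 → 1  (bit 7 = 1)
position 6: 110 → 1  (bit 6 = 1)
position 0: 101 → 1  (bit 5 = 1)
position 10: 100 → 0  (bit 4 = 0)
position 3: 011 → 1  (bit 3 = 1)
position 1: 010 → 1  (bit 2 = 1)
position 14: 001 → 1  (bit 1 = 1)
position 11: 000 → 1  (bit 0 = 1)
bits b7..b0 = 11101111 = 239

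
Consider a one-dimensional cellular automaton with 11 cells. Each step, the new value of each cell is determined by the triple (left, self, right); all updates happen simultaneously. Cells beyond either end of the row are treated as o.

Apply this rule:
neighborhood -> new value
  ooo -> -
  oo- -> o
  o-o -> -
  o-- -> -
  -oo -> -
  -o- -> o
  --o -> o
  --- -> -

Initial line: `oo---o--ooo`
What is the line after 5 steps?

-o-o-o-o-o-

step 1: -o--oo-o---
step 2: -o-o-o-o--o
step 3: -o-o-o-o-o-
step 4: -o-o-o-o-o-  (fixed point — unchanged through step 5)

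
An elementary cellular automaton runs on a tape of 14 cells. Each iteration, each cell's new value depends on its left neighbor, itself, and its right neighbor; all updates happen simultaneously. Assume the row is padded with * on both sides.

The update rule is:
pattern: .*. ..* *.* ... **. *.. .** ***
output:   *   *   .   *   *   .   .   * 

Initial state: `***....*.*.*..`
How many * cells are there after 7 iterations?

***.****.*.*.*
***..***.*.*..
***.*.**.*.*.*
***.*..*.*.*..
***.*.**.*.*.*  (repeats iteration 3; period 2)
iteration 7: ***.*.**.*.*.*
count of *: 9

9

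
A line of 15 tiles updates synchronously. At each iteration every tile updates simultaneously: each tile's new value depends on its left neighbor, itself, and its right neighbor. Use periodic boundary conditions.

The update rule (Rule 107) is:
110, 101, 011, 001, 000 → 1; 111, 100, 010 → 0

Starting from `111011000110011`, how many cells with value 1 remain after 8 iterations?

7

iteration 1: 001111011110110
iteration 2: 111001110011110
iteration 3: 101011010110011
iteration 4: 110111101110110
iteration 5: 111100111011111
iteration 6: 000101101110000
iteration 7: 111011111010111
iteration 8: 001110001101100
count of 1: 7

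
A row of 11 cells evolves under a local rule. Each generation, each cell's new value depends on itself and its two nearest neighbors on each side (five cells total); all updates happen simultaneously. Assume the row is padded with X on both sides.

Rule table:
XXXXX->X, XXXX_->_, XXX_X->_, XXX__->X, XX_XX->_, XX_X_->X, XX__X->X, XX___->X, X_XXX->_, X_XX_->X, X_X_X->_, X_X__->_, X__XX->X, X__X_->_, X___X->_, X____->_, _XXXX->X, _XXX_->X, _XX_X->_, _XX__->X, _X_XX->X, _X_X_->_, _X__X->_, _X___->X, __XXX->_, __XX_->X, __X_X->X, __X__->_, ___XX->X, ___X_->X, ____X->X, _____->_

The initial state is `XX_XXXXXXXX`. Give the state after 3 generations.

generation 1: ____XXXXXXX
generation 2: X_XX_XXXXXX
generation 3: __X___XXXXX

__X___XXXXX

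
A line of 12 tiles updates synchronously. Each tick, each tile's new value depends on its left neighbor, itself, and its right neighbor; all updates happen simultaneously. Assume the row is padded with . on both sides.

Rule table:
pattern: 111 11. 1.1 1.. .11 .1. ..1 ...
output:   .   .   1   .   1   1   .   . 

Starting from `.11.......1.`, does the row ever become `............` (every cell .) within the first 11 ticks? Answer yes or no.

tick 1: .1........1.
tick 2: .1........1.  (fixed point — unchanged through tick 11)
tick 11 is .1........1., still not uniform .

no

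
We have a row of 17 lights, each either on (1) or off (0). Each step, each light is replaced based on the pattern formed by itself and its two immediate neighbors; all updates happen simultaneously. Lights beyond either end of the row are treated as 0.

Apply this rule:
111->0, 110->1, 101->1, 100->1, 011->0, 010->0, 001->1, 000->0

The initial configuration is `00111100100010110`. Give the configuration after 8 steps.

01000111010101011
10101001101010101
01010110110101010
10101011011010101
01010101101101010
10101010110110101
01010101011011010
10101010101101101

10101010101101101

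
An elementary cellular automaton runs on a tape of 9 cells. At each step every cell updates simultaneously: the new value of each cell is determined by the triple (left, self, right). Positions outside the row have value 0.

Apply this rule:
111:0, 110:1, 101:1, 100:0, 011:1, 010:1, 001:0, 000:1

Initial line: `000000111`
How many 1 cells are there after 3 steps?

111110101
100011111
101010001
count of 1: 4

4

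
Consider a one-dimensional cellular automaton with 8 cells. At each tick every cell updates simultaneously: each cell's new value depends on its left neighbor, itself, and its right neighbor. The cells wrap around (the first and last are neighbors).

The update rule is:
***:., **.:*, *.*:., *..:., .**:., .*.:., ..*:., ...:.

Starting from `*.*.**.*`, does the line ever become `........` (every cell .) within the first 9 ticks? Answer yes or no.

*....*..
........
all cells are . at tick 2

yes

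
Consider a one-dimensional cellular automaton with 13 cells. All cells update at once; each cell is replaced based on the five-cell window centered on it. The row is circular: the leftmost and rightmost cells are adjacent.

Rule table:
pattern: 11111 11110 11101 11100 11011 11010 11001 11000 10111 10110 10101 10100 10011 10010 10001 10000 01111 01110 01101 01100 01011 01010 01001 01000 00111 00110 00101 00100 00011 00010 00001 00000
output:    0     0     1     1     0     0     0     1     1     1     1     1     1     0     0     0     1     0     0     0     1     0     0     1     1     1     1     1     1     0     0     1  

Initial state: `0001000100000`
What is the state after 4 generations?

1010110011001

1001100110111
1011001100110
1110011001100
1010110011001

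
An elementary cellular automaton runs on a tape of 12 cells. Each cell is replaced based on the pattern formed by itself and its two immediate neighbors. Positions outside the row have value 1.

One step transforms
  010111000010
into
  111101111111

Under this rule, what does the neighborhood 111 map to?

At position 4 the neighborhood is 111; the next row has 0 there.

0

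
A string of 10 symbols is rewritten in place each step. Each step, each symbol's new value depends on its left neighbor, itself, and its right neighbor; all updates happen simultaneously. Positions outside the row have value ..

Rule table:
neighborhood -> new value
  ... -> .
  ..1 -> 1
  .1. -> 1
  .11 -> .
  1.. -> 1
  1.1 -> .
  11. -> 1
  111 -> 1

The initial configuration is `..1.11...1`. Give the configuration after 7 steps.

1.111.1111

.11..11.11
1.111.1..1
1..11.1111
111.1..111
.11.111.11
1.1..11..1
1.111.1111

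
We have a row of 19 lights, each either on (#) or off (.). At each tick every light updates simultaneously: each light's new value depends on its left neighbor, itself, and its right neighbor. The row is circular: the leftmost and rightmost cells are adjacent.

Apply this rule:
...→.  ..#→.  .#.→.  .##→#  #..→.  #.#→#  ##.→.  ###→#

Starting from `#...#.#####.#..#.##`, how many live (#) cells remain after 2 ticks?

7

tick 1: .....#####.#....###
tick 2: .....####.#.....##.
count of #: 7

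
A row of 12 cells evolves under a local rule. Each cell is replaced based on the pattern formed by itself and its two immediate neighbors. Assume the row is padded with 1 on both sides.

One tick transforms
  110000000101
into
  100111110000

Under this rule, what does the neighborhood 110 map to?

At position 1 the neighborhood is 110; the next row has 0 there.

0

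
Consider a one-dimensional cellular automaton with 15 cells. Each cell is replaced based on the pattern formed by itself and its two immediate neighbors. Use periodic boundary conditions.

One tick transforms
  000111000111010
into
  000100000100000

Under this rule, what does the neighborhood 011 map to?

1

At position 3 the neighborhood is 011; the next row has 1 there.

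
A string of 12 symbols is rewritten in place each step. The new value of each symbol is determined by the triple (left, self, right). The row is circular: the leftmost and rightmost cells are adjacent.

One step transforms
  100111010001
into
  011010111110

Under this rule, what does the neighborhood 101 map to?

1

At position 6 the neighborhood is 101; the next row has 1 there.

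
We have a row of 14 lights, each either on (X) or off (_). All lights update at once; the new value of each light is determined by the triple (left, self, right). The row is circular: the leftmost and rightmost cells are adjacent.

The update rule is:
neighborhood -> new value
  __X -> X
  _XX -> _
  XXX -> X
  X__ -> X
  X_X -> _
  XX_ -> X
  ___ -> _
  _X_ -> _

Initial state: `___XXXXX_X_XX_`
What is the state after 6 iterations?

__X_XXXX____XX
XX___XXXX__X_X
XXX_X_XXXXX___
_XX____XXXXX_X
__XX__X_XXXX__
_X_XXX___XXXX_

_X_XXX___XXXX_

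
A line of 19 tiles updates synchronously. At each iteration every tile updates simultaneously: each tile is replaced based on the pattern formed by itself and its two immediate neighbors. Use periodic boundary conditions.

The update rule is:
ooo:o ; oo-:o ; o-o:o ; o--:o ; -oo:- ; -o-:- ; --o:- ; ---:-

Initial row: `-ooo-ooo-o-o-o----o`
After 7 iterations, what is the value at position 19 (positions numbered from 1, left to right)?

o-ooo-ooo-o-o-o----
-o-ooo-ooo-o-o-o---
--o-ooo-ooo-o-o-o--
---o-ooo-ooo-o-o-o-
----o-ooo-ooo-o-o-o
o----o-ooo-ooo-o-o-
-o----o-ooo-ooo-o-o
position 19 holds o

o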